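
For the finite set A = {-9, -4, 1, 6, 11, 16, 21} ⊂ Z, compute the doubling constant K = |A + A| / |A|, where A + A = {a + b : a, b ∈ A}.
K = |A + A| / |A| = 13/7

Enumerate A + A = {a + b : a, b ∈ A}. With |A| = 7, there are |A|^2 = 49 ordered sum pairs; collecting distinct values, A + A = {-18, -13, -8, -3, 2, 7, 12, 17, 22, 27, 32, 37, 42}, so |A + A| = 13. Thus K = 13/7. Here |A + A| = 2|A| − 1 = 13, the minimum possible — so K = 13/7 is minimal, which holds iff A is an arithmetic progression.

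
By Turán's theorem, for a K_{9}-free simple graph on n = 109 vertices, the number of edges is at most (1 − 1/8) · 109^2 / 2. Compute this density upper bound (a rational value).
Turán density bound = (7/8) · 109^2/2 = 83167/16 ≈ 5197.9375

Turán's theorem: ex(n, K_{r+1}) is achieved by the complete r-partite Turán graph T(n, r) with parts as balanced as possible, and is at most (1 − 1/r) · n^2/2. For r = 8, n = 109: the density bound is (7/8) · 11881/2 = 83167/16 ≈ 5197.9375. The integer-valued extremum is e(T(109, 8)) = 5197, which is strictly less than the density bound 83167/16 since 8 ∤ 109 (the parts of T(109, 8) cannot all be equal).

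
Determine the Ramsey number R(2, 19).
R(2, 19) = 19

R(2, k) = k for all k ≥ 2: in a 2-colouring of K_k, either some edge is red (a red K_2) or all edges are blue (a blue K_k). And K_{18} coloured all-blue has no blue K_19, so R(2, 19) > 18. Hence R(2, 19) = 19.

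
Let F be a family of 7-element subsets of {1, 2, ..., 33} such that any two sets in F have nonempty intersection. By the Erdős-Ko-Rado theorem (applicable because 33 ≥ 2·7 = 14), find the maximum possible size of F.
max |F| = C(32, 6) = 906192

The Erdős-Ko-Rado theorem states: for n ≥ 2k, an intersecting family of k-subsets of an n-element set has size at most C(n − 1, k − 1), with equality for 'star' families {A ⊆ [n] : |A| = k, i ∈ A} (fix an element i). For n = 33, k = 7: C(32, 6) = 906192.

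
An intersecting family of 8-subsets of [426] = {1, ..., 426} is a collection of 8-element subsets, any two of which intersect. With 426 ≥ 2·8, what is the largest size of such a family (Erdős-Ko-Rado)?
max |F| = C(425, 7) = 472849003074900

The Erdős-Ko-Rado theorem states: for n ≥ 2k, an intersecting family of k-subsets of an n-element set has size at most C(n − 1, k − 1), with equality for 'star' families {A ⊆ [n] : |A| = k, i ∈ A} (fix an element i). For n = 426, k = 8: C(425, 7) = 472849003074900.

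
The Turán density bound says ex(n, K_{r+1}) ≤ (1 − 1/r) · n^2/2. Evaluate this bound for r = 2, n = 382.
Turán density bound = (1/2) · 382^2/2 = 36481

Turán's theorem: ex(n, K_{r+1}) is achieved by the complete r-partite Turán graph T(n, r) with parts as balanced as possible, and is at most (1 − 1/r) · n^2/2. For r = 2, n = 382: the density bound is (1/2) · 145924/2 = 36481. Since 2 ∣ 382, the Turán graph T(382, 2) has parts of equal size 191, and its edge count e(T(382, 2)) = 36481 attains the density bound exactly.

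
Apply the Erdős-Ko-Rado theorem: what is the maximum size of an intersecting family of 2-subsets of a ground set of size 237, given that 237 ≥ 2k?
max |F| = C(236, 1) = 236

Erdős-Ko-Rado (1961): when n ≥ 2k, max |F| = C(n−1, k−1). The bound is attained by the star {A : i ∈ A} for any fixed i ∈ [n]. Here C(237−1, 2−1) = C(236, 1) = 236.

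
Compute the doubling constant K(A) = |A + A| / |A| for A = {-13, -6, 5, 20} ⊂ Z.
K = |A + A| / |A| = 10/4 = 5/2

Enumerate A + A = {a + b : a, b ∈ A}. With |A| = 4, there are |A|^2 = 16 ordered sum pairs; collecting distinct values, A + A = {-26, -19, -12, -8, -1, 7, 10, 14, 25, 40}, so |A + A| = 10. Thus K = 10/4 = 5/2. For comparison, the minimum possible |A + A| over all 4-element sets is 2·4 − 1 = 7 (so min K = 7/4), attained only by arithmetic progressions.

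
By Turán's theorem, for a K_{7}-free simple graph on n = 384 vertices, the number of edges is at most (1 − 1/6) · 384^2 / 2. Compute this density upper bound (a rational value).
Turán density bound = (5/6) · 384^2/2 = 61440

Turán's theorem: ex(n, K_{r+1}) is achieved by the complete r-partite Turán graph T(n, r) with parts as balanced as possible, and is at most (1 − 1/r) · n^2/2. For r = 6, n = 384: the density bound is (5/6) · 147456/2 = 61440. Since 6 ∣ 384, the Turán graph T(384, 6) has parts of equal size 64, and its edge count e(T(384, 6)) = 61440 attains the density bound exactly.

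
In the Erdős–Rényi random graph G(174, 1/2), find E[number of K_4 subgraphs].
E[# K_4] = C(174, 4) · (1/2)^C(4, 2) = 36890001 / 2^6 = 576406.265625

For each 4-subset S of vertices (there are C(174, 4) = 36890001 such S), let X_S = 1 if S induces a K_4 (all C(4, 2) = 6 edges present). Then P(X_S = 1) = (1/2)^6 = 1/64. By linearity of expectation, E[# K_4] = C(174, 4) · (1/2)^6 = 36890001 / 64 = 576406.265625.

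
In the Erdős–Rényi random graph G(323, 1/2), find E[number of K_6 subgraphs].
E[# K_6] = C(323, 6) · (1/2)^C(6, 2) = 1505215602352 / 2^15 = 94075975147/2048 ≈ 45935534.739746

For each 6-subset S of vertices (there are C(323, 6) = 1505215602352 such S), let X_S = 1 if S induces a K_6 (all C(6, 2) = 15 edges present). Then P(X_S = 1) = (1/2)^15 = 1/32768. By linearity of expectation, E[# K_6] = C(323, 6) · (1/2)^15 = 1505215602352 / 32768 = 94075975147/2048 ≈ 45935534.739746.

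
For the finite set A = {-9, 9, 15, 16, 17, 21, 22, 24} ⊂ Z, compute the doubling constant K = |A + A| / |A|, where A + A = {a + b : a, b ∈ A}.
K = |A + A| / |A| = 29/8

Enumerate A + A = {a + b : a, b ∈ A}. With |A| = 8, there are |A|^2 = 64 ordered sum pairs; collecting distinct values, A + A = {-18, 0, 6, 7, 8, 12, 13, 15, 18, 24, 25, 26, 30, 31, 32, 33, 34, 36, 37, 38, 39, 40, 41, 42, 43, 44, 45, 46, 48}, so |A + A| = 29. Thus K = 29/8. For comparison, the minimum possible |A + A| over all 8-element sets is 2·8 − 1 = 15 (so min K = 15/8), attained only by arithmetic progressions.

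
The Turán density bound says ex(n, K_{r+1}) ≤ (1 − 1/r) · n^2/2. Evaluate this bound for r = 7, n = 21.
Turán density bound = (6/7) · 21^2/2 = 189

Turán's theorem: ex(n, K_{r+1}) is achieved by the complete r-partite Turán graph T(n, r) with parts as balanced as possible, and is at most (1 − 1/r) · n^2/2. For r = 7, n = 21: the density bound is (6/7) · 441/2 = 189. Since 7 ∣ 21, the Turán graph T(21, 7) has parts of equal size 3, and its edge count e(T(21, 7)) = 189 attains the density bound exactly.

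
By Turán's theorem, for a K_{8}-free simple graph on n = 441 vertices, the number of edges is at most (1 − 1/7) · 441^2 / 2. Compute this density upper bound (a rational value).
Turán density bound = (6/7) · 441^2/2 = 83349

Turán's theorem: ex(n, K_{r+1}) is achieved by the complete r-partite Turán graph T(n, r) with parts as balanced as possible, and is at most (1 − 1/r) · n^2/2. For r = 7, n = 441: the density bound is (6/7) · 194481/2 = 83349. Since 7 ∣ 441, the Turán graph T(441, 7) has parts of equal size 63, and its edge count e(T(441, 7)) = 83349 attains the density bound exactly.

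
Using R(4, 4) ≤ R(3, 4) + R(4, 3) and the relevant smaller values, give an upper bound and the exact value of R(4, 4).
R(4, 4) ≤ R(3, 4) + R(4, 3) = 9 + 9 = 18; exact value R(4, 4) = 18.

The Erdős–Szekeres recurrence R(r, s) ≤ R(r−1, s) + R(r, s−1) applied to (r, s) = (4, 4) gives
  R(4, 4) ≤ R(3, 4) + R(4, 3) = 9 + 9 = 18.
(Recall R(2, k) = k and R is symmetric.) Here the recurrence bound is tight: a matching lower-bound construction on K_{17} shows R(4, 4) > 17, so R(4, 4) = 18 exactly.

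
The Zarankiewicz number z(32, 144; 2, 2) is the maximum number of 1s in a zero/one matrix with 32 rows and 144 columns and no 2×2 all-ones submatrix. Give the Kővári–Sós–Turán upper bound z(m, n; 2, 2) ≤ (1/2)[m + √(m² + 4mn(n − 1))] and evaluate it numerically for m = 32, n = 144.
z(32, 144; 2, 2) ≤ (1/2)[32 + √(32² + 4·32·144·143)] = (1/2)[32 + √2636800] = 827.9113

Kővári–Sós–Turán: let r_1, ..., r_32 be the row sums and z = Σ r_i the total number of 1s. Each pair of columns can share at most one row with both entries 1 (else a 2×2 all-ones block appears), so Σ_i C(r_i, 2) ≤ C(144, 2) = 10296. By convexity Σ_i C(r_i, 2) ≥ 32·C(z/32, 2) = z(z − 32)/(2·32), giving z² − 32z − 32·144·143 ≤ 0 and hence z ≤ (1/2)[32 + √(1024 + 4·658944)] = (1/2)[32 + √2636800] ≈ (1/2)(32 + 1623.8227) = 827.9113.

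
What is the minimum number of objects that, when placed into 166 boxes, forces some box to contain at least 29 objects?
n = (29 − 1)·166 + 1 = 4649

By the generalised pigeonhole principle, to guarantee some box contains ≥ r objects we need more than (r − 1) · k objects total. Threshold: n = (r − 1) · k + 1. With r = 29 and k = 166: n = 28 · 166 + 1 = 4648 + 1 = 4649. For n = 4648 = 28 · 166, we can put exactly 28 objects in every box, avoiding 29 in any single one — so 4649 is tight.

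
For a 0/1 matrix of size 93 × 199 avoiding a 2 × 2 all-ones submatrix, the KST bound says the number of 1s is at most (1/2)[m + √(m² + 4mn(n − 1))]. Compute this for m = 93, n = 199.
z(93, 199; 2, 2) ≤ (1/2)[93 + √(93² + 4·93·199·198)] = (1/2)[93 + √14666193] = 1961.3233

Kővári–Sós–Turán: let r_1, ..., r_93 be the row sums and z = Σ r_i the total number of 1s. Each pair of columns can share at most one row with both entries 1 (else a 2×2 all-ones block appears), so Σ_i C(r_i, 2) ≤ C(199, 2) = 19701. By convexity Σ_i C(r_i, 2) ≥ 93·C(z/93, 2) = z(z − 93)/(2·93), giving z² − 93z − 93·199·198 ≤ 0 and hence z ≤ (1/2)[93 + √(8649 + 4·3664386)] = (1/2)[93 + √14666193] ≈ (1/2)(93 + 3829.6466) = 1961.3233.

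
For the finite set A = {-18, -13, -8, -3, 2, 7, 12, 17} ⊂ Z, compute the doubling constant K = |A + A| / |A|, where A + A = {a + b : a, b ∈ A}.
K = |A + A| / |A| = 15/8

Enumerate A + A = {a + b : a, b ∈ A}. With |A| = 8, there are |A|^2 = 64 ordered sum pairs; collecting distinct values, A + A = {-36, -31, -26, -21, -16, -11, -6, -1, 4, 9, 14, 19, 24, 29, 34}, so |A + A| = 15. Thus K = 15/8. Here |A + A| = 2|A| − 1 = 15, the minimum possible — so K = 15/8 is minimal, which holds iff A is an arithmetic progression.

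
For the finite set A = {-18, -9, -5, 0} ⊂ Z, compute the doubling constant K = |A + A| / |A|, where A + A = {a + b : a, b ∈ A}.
K = |A + A| / |A| = 9/4

Enumerate A + A = {a + b : a, b ∈ A}. With |A| = 4, there are |A|^2 = 16 ordered sum pairs; collecting distinct values, A + A = {-36, -27, -23, -18, -14, -10, -9, -5, 0}, so |A + A| = 9. Thus K = 9/4. For comparison, the minimum possible |A + A| over all 4-element sets is 2·4 − 1 = 7 (so min K = 7/4), attained only by arithmetic progressions.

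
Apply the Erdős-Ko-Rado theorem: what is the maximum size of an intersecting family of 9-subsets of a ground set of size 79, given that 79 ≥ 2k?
max |F| = C(78, 8) = 23446881315

Erdős-Ko-Rado (1961): when n ≥ 2k, max |F| = C(n−1, k−1). The bound is attained by the star {A : i ∈ A} for any fixed i ∈ [n]. Here C(79−1, 9−1) = C(78, 8) = 23446881315.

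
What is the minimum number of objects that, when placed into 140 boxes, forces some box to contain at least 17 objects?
n = (17 − 1)·140 + 1 = 2241

By the generalised pigeonhole principle, to guarantee some box contains ≥ r objects we need more than (r − 1) · k objects total. Threshold: n = (r − 1) · k + 1. With r = 17 and k = 140: n = 16 · 140 + 1 = 2240 + 1 = 2241. For n = 2240 = 16 · 140, we can put exactly 16 objects in every box, avoiding 17 in any single one — so 2241 is tight.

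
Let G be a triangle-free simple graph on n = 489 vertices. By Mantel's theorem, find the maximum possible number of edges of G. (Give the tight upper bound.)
ex(489, K_3) = ⌊489^2/4⌋ = 59780

Mantel (1907): a triangle-free graph on n vertices has at most ⌊n^2/4⌋ edges, with equality for the complete bipartite graph K_{⌊n/2⌋, ⌈n/2⌉}. For n = 489: ⌊489^2/4⌋ = ⌊239121/4⌋ = 59780. The extremal graph is K_{244, 245}, which has 244·245 = 59780 edges.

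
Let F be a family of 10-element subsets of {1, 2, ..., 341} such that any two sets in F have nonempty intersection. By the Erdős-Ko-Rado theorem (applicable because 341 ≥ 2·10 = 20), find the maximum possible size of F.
max |F| = C(340, 9) = 150374796272229880

The Erdős-Ko-Rado theorem states: for n ≥ 2k, an intersecting family of k-subsets of an n-element set has size at most C(n − 1, k − 1), with equality for 'star' families {A ⊆ [n] : |A| = k, i ∈ A} (fix an element i). For n = 341, k = 10: C(340, 9) = 150374796272229880.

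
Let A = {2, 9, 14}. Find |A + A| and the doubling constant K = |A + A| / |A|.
K = |A + A| / |A| = 6/3 = 2

Enumerate A + A = {a + b : a, b ∈ A}. With |A| = 3, there are |A|^2 = 9 ordered sum pairs; collecting distinct values, A + A = {4, 11, 16, 18, 23, 28}, so |A + A| = 6. Thus K = 6/3 = 2. For comparison, the minimum possible |A + A| over all 3-element sets is 2·3 − 1 = 5 (so min K = 5/3), attained only by arithmetic progressions.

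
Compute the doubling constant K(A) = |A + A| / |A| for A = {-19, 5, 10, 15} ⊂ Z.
K = |A + A| / |A| = 9/4

Enumerate A + A = {a + b : a, b ∈ A}. With |A| = 4, there are |A|^2 = 16 ordered sum pairs; collecting distinct values, A + A = {-38, -14, -9, -4, 10, 15, 20, 25, 30}, so |A + A| = 9. Thus K = 9/4. For comparison, the minimum possible |A + A| over all 4-element sets is 2·4 − 1 = 7 (so min K = 7/4), attained only by arithmetic progressions.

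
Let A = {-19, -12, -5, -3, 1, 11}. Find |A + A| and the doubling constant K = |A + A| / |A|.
K = |A + A| / |A| = 19/6

Enumerate A + A = {a + b : a, b ∈ A}. With |A| = 6, there are |A|^2 = 36 ordered sum pairs; collecting distinct values, A + A = {-38, -31, -24, -22, -18, -17, -15, -11, -10, -8, -6, -4, -2, -1, 2, 6, 8, 12, 22}, so |A + A| = 19. Thus K = 19/6. For comparison, the minimum possible |A + A| over all 6-element sets is 2·6 − 1 = 11 (so min K = 11/6), attained only by arithmetic progressions.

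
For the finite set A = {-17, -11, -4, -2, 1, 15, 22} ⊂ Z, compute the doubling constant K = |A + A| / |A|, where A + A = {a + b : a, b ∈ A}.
K = |A + A| / |A| = 27/7

Enumerate A + A = {a + b : a, b ∈ A}. With |A| = 7, there are |A|^2 = 49 ordered sum pairs; collecting distinct values, A + A = {-34, -28, -22, -21, -19, -16, -15, -13, -10, -8, -6, -4, -3, -2, -1, 2, 4, 5, 11, 13, 16, 18, 20, 23, 30, 37, 44}, so |A + A| = 27. Thus K = 27/7. For comparison, the minimum possible |A + A| over all 7-element sets is 2·7 − 1 = 13 (so min K = 13/7), attained only by arithmetic progressions.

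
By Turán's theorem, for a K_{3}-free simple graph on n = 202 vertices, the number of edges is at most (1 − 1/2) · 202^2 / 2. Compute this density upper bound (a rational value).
Turán density bound = (1/2) · 202^2/2 = 10201

Turán's theorem: ex(n, K_{r+1}) is achieved by the complete r-partite Turán graph T(n, r) with parts as balanced as possible, and is at most (1 − 1/r) · n^2/2. For r = 2, n = 202: the density bound is (1/2) · 40804/2 = 10201. Since 2 ∣ 202, the Turán graph T(202, 2) has parts of equal size 101, and its edge count e(T(202, 2)) = 10201 attains the density bound exactly.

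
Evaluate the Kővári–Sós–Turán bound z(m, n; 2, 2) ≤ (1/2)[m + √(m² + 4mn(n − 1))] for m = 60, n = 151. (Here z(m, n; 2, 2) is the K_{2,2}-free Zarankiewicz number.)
z(60, 151; 2, 2) ≤ (1/2)[60 + √(60² + 4·60·151·150)] = (1/2)[60 + √5439600] = 1196.1475

Kővári–Sós–Turán: let r_1, ..., r_60 be the row sums and z = Σ r_i the total number of 1s. Each pair of columns can share at most one row with both entries 1 (else a 2×2 all-ones block appears), so Σ_i C(r_i, 2) ≤ C(151, 2) = 11325. By convexity Σ_i C(r_i, 2) ≥ 60·C(z/60, 2) = z(z − 60)/(2·60), giving z² − 60z − 60·151·150 ≤ 0 and hence z ≤ (1/2)[60 + √(3600 + 4·1359000)] = (1/2)[60 + √5439600] ≈ (1/2)(60 + 2332.295) = 1196.1475.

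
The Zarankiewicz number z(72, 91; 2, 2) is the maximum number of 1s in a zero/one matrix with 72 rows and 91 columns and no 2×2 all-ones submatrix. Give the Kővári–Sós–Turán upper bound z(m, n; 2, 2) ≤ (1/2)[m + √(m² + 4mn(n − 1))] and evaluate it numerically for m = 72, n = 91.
z(72, 91; 2, 2) ≤ (1/2)[72 + √(72² + 4·72·91·90)] = (1/2)[72 + √2363904] = 804.7496

Kővári–Sós–Turán: let r_1, ..., r_72 be the row sums and z = Σ r_i the total number of 1s. Each pair of columns can share at most one row with both entries 1 (else a 2×2 all-ones block appears), so Σ_i C(r_i, 2) ≤ C(91, 2) = 4095. By convexity Σ_i C(r_i, 2) ≥ 72·C(z/72, 2) = z(z − 72)/(2·72), giving z² − 72z − 72·91·90 ≤ 0 and hence z ≤ (1/2)[72 + √(5184 + 4·589680)] = (1/2)[72 + √2363904] ≈ (1/2)(72 + 1537.4993) = 804.7496.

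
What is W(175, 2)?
W(175, 2) = 175 + 1 = 176

A 2-term AP is any pair of integers, so a monochromatic 2-AP exists iff some colour is used at least twice. With 175 colours, the colouring i ↦ i on {1, ..., 175} uses each colour once, avoiding any monochromatic pair, so W(175, 2) > 175. For {1, ..., 176}, pigeonhole forces two integers of the same colour, which form a monochromatic 2-AP. Hence W(175, 2) = 176.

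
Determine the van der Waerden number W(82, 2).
W(82, 2) = 82 + 1 = 83

A 2-term AP is any pair of integers, so a monochromatic 2-AP exists iff some colour is used at least twice. With 82 colours, the colouring i ↦ i on {1, ..., 82} uses each colour once, avoiding any monochromatic pair, so W(82, 2) > 82. For {1, ..., 83}, pigeonhole forces two integers of the same colour, which form a monochromatic 2-AP. Hence W(82, 2) = 83.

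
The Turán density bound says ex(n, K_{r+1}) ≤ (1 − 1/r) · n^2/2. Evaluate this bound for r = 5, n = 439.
Turán density bound = (4/5) · 439^2/2 = 385442/5 ≈ 77088.4

Turán's theorem: ex(n, K_{r+1}) is achieved by the complete r-partite Turán graph T(n, r) with parts as balanced as possible, and is at most (1 − 1/r) · n^2/2. For r = 5, n = 439: the density bound is (4/5) · 192721/2 = 385442/5 ≈ 77088.4. The integer-valued extremum is e(T(439, 5)) = 77088, which is strictly less than the density bound 385442/5 since 5 ∤ 439 (the parts of T(439, 5) cannot all be equal).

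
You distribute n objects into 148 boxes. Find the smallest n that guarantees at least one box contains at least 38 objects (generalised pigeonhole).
n = (38 − 1)·148 + 1 = 5477

By the generalised pigeonhole principle, to guarantee some box contains ≥ r objects we need more than (r − 1) · k objects total. Threshold: n = (r − 1) · k + 1. With r = 38 and k = 148: n = 37 · 148 + 1 = 5476 + 1 = 5477. For n = 5476 = 37 · 148, we can put exactly 37 objects in every box, avoiding 38 in any single one — so 5477 is tight.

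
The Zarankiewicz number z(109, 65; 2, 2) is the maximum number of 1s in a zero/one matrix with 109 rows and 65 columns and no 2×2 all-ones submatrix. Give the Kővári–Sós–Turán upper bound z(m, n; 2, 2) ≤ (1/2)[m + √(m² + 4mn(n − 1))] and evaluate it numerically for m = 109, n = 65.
z(109, 65; 2, 2) ≤ (1/2)[109 + √(109² + 4·109·65·64)] = (1/2)[109 + √1825641] = 730.0814

Kővári–Sós–Turán: let r_1, ..., r_109 be the row sums and z = Σ r_i the total number of 1s. Each pair of columns can share at most one row with both entries 1 (else a 2×2 all-ones block appears), so Σ_i C(r_i, 2) ≤ C(65, 2) = 2080. By convexity Σ_i C(r_i, 2) ≥ 109·C(z/109, 2) = z(z − 109)/(2·109), giving z² − 109z − 109·65·64 ≤ 0 and hence z ≤ (1/2)[109 + √(11881 + 4·453440)] = (1/2)[109 + √1825641] ≈ (1/2)(109 + 1351.1628) = 730.0814.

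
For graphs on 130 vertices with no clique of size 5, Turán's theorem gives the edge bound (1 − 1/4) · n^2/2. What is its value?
Turán density bound = (3/4) · 130^2/2 = 12675/2 ≈ 6337.5

Turán's theorem: ex(n, K_{r+1}) is achieved by the complete r-partite Turán graph T(n, r) with parts as balanced as possible, and is at most (1 − 1/r) · n^2/2. For r = 4, n = 130: the density bound is (3/4) · 16900/2 = 12675/2 ≈ 6337.5. The integer-valued extremum is e(T(130, 4)) = 6337, which is strictly less than the density bound 12675/2 since 4 ∤ 130 (the parts of T(130, 4) cannot all be equal).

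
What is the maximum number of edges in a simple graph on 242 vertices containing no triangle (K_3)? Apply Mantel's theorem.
ex(242, K_3) = ⌊242^2/4⌋ = 14641

Mantel (1907): a triangle-free graph on n vertices has at most ⌊n^2/4⌋ edges, with equality for the complete bipartite graph K_{⌊n/2⌋, ⌈n/2⌉}. For n = 242: ⌊242^2/4⌋ = ⌊58564/4⌋ = 14641. The extremal graph is K_{121, 121}, which has 121·121 = 14641 edges.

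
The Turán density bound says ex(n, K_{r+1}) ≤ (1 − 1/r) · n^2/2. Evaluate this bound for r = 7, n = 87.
Turán density bound = (6/7) · 87^2/2 = 22707/7 ≈ 3243.8571

Turán's theorem: ex(n, K_{r+1}) is achieved by the complete r-partite Turán graph T(n, r) with parts as balanced as possible, and is at most (1 − 1/r) · n^2/2. For r = 7, n = 87: the density bound is (6/7) · 7569/2 = 22707/7 ≈ 3243.8571. The integer-valued extremum is e(T(87, 7)) = 3243, which is strictly less than the density bound 22707/7 since 7 ∤ 87 (the parts of T(87, 7) cannot all be equal).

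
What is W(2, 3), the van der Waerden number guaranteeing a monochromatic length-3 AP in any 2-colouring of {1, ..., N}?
W(2, 3) = 9

Lower bound: the 2-colouring RRBBRRBB of {1, ..., 8} (R at positions {1, 2, 5, 6}, B at {3, 4, 7, 8}) contains no monochromatic 3-term AP, so W(2, 3) > 8. Upper bound: a case analysis on any 2-colouring of {1, ..., 9} forces such an AP. Hence W(2, 3) = 9.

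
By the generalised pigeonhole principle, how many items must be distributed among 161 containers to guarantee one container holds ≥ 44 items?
n = (44 − 1)·161 + 1 = 6924

By the generalised pigeonhole principle, to guarantee some box contains ≥ r objects we need more than (r − 1) · k objects total. Threshold: n = (r − 1) · k + 1. With r = 44 and k = 161: n = 43 · 161 + 1 = 6923 + 1 = 6924. For n = 6923 = 43 · 161, we can put exactly 43 objects in every box, avoiding 44 in any single one — so 6924 is tight.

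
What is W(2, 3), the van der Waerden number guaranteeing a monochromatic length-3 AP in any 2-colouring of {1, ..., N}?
W(2, 3) = 9

Lower bound: the 2-colouring RRBBRRBB of {1, ..., 8} (R at positions {1, 2, 5, 6}, B at {3, 4, 7, 8}) contains no monochromatic 3-term AP, so W(2, 3) > 8. Upper bound: a case analysis on any 2-colouring of {1, ..., 9} forces such an AP. Hence W(2, 3) = 9.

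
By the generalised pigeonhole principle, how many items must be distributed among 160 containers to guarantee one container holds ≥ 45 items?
n = (45 − 1)·160 + 1 = 7041

By the generalised pigeonhole principle, to guarantee some box contains ≥ r objects we need more than (r − 1) · k objects total. Threshold: n = (r − 1) · k + 1. With r = 45 and k = 160: n = 44 · 160 + 1 = 7040 + 1 = 7041. For n = 7040 = 44 · 160, we can put exactly 44 objects in every box, avoiding 45 in any single one — so 7041 is tight.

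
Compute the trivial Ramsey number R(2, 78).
R(2, 78) = 78

R(2, k) = k for all k ≥ 2: in a 2-colouring of K_k, either some edge is red (a red K_2) or all edges are blue (a blue K_k). And K_{77} coloured all-blue has no blue K_78, so R(2, 78) > 77. Hence R(2, 78) = 78.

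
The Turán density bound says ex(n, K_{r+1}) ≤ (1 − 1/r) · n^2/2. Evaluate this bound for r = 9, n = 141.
Turán density bound = (8/9) · 141^2/2 = 8836

Turán's theorem: ex(n, K_{r+1}) is achieved by the complete r-partite Turán graph T(n, r) with parts as balanced as possible, and is at most (1 − 1/r) · n^2/2. For r = 9, n = 141: the density bound is (8/9) · 19881/2 = 8836. The integer-valued extremum is e(T(141, 9)) = 8835, which is strictly less than the density bound 8836 since 9 ∤ 141 (the parts of T(141, 9) cannot all be equal).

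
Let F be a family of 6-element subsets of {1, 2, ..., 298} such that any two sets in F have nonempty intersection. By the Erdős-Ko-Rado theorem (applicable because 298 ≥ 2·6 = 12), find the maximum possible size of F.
max |F| = C(297, 5) = 18616750614

Erdős-Ko-Rado (1961): when n ≥ 2k, max |F| = C(n−1, k−1). The bound is attained by the star {A : i ∈ A} for any fixed i ∈ [n]. Here C(298−1, 6−1) = C(297, 5) = 18616750614.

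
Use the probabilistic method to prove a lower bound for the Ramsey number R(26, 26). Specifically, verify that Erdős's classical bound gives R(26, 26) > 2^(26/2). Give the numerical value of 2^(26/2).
2^(26/2) = 8192; so R(26, 26) > 8192

Colour each edge of K_n uniformly at random with red/blue. The expected number of monochromatic K_26 is C(n, 26) · 2 · 2^(−C(26,2)). If C(n, 26) · 2^(1 − C(26,2)) < 1, then with positive probability no monochromatic K_26 exists, so R(26, 26) > n. The standard estimate C(n, 26) ≤ n^26/26! shows this inequality holds whenever n ≤ 2^(26/2) (since 26! · 2^(C(26,2) − 1) > 2^(26^2/2) ≥ n^26). Hence R(26, 26) > 2^(26/2) = 8192.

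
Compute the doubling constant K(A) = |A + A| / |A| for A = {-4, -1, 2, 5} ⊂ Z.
K = |A + A| / |A| = 7/4

Enumerate A + A = {a + b : a, b ∈ A}. With |A| = 4, there are |A|^2 = 16 ordered sum pairs; collecting distinct values, A + A = {-8, -5, -2, 1, 4, 7, 10}, so |A + A| = 7. Thus K = 7/4. Here |A + A| = 2|A| − 1 = 7, the minimum possible — so K = 7/4 is minimal, which holds iff A is an arithmetic progression.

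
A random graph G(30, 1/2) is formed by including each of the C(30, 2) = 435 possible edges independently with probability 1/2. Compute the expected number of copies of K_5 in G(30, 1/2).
E[# K_5] = C(30, 5) · (1/2)^C(5, 2) = 142506 / 2^10 = 71253/512 ≈ 139.166016

For each 5-subset S of vertices (there are C(30, 5) = 142506 such S), let X_S = 1 if S induces a K_5 (all C(5, 2) = 10 edges present). Then P(X_S = 1) = (1/2)^10 = 1/1024. By linearity of expectation, E[# K_5] = C(30, 5) · (1/2)^10 = 142506 / 1024 = 71253/512 ≈ 139.166016.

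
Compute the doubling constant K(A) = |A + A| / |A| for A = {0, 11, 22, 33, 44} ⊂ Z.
K = |A + A| / |A| = 9/5

Enumerate A + A = {a + b : a, b ∈ A}. With |A| = 5, there are |A|^2 = 25 ordered sum pairs; collecting distinct values, A + A = {0, 11, 22, 33, 44, 55, 66, 77, 88}, so |A + A| = 9. Thus K = 9/5. Here |A + A| = 2|A| − 1 = 9, the minimum possible — so K = 9/5 is minimal, which holds iff A is an arithmetic progression.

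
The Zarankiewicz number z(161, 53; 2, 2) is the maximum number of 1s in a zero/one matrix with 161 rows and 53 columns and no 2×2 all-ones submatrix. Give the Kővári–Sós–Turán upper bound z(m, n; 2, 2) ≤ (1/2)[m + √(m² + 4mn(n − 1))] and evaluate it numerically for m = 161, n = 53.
z(161, 53; 2, 2) ≤ (1/2)[161 + √(161² + 4·161·53·52)] = (1/2)[161 + √1800785] = 751.4667

Kővári–Sós–Turán: let r_1, ..., r_161 be the row sums and z = Σ r_i the total number of 1s. Each pair of columns can share at most one row with both entries 1 (else a 2×2 all-ones block appears), so Σ_i C(r_i, 2) ≤ C(53, 2) = 1378. By convexity Σ_i C(r_i, 2) ≥ 161·C(z/161, 2) = z(z − 161)/(2·161), giving z² − 161z − 161·53·52 ≤ 0 and hence z ≤ (1/2)[161 + √(25921 + 4·443716)] = (1/2)[161 + √1800785] ≈ (1/2)(161 + 1341.9333) = 751.4667.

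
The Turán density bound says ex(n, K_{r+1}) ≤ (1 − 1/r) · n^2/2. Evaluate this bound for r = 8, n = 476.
Turán density bound = (7/8) · 476^2/2 = 99127

Turán's theorem: ex(n, K_{r+1}) is achieved by the complete r-partite Turán graph T(n, r) with parts as balanced as possible, and is at most (1 − 1/r) · n^2/2. For r = 8, n = 476: the density bound is (7/8) · 226576/2 = 99127. The integer-valued extremum is e(T(476, 8)) = 99126, which is strictly less than the density bound 99127 since 8 ∤ 476 (the parts of T(476, 8) cannot all be equal).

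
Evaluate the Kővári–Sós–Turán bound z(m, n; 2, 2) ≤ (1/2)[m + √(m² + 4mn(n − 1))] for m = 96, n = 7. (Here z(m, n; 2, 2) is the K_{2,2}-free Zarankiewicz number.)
z(96, 7; 2, 2) ≤ (1/2)[96 + √(96² + 4·96·7·6)] = (1/2)[96 + √25344] = 127.599

Kővári–Sós–Turán: let r_1, ..., r_96 be the row sums and z = Σ r_i the total number of 1s. Each pair of columns can share at most one row with both entries 1 (else a 2×2 all-ones block appears), so Σ_i C(r_i, 2) ≤ C(7, 2) = 21. By convexity Σ_i C(r_i, 2) ≥ 96·C(z/96, 2) = z(z − 96)/(2·96), giving z² − 96z − 96·7·6 ≤ 0 and hence z ≤ (1/2)[96 + √(9216 + 4·4032)] = (1/2)[96 + √25344] ≈ (1/2)(96 + 159.198) = 127.599.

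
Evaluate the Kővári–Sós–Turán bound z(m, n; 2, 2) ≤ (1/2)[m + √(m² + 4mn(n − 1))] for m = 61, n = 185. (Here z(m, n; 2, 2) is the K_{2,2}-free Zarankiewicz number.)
z(61, 185; 2, 2) ≤ (1/2)[61 + √(61² + 4·61·185·184)] = (1/2)[61 + √8309481] = 1471.8085

Kővári–Sós–Turán: let r_1, ..., r_61 be the row sums and z = Σ r_i the total number of 1s. Each pair of columns can share at most one row with both entries 1 (else a 2×2 all-ones block appears), so Σ_i C(r_i, 2) ≤ C(185, 2) = 17020. By convexity Σ_i C(r_i, 2) ≥ 61·C(z/61, 2) = z(z − 61)/(2·61), giving z² − 61z − 61·185·184 ≤ 0 and hence z ≤ (1/2)[61 + √(3721 + 4·2076440)] = (1/2)[61 + √8309481] ≈ (1/2)(61 + 2882.617) = 1471.8085.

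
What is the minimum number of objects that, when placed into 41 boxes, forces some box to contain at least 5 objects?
n = (5 − 1)·41 + 1 = 165

By the generalised pigeonhole principle, to guarantee some box contains ≥ r objects we need more than (r − 1) · k objects total. Threshold: n = (r − 1) · k + 1. With r = 5 and k = 41: n = 4 · 41 + 1 = 164 + 1 = 165. For n = 164 = 4 · 41, we can put exactly 4 objects in every box, avoiding 5 in any single one — so 165 is tight.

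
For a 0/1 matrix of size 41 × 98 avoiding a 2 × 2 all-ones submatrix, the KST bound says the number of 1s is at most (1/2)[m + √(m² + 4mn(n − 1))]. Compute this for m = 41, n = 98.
z(41, 98; 2, 2) ≤ (1/2)[41 + √(41² + 4·41·98·97)] = (1/2)[41 + √1560665] = 645.1329

Kővári–Sós–Turán: let r_1, ..., r_41 be the row sums and z = Σ r_i the total number of 1s. Each pair of columns can share at most one row with both entries 1 (else a 2×2 all-ones block appears), so Σ_i C(r_i, 2) ≤ C(98, 2) = 4753. By convexity Σ_i C(r_i, 2) ≥ 41·C(z/41, 2) = z(z − 41)/(2·41), giving z² − 41z − 41·98·97 ≤ 0 and hence z ≤ (1/2)[41 + √(1681 + 4·389746)] = (1/2)[41 + √1560665] ≈ (1/2)(41 + 1249.2658) = 645.1329.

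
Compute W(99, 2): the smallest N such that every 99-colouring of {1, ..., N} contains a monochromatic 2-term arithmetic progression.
W(99, 2) = 99 + 1 = 100

A 2-term AP is any pair of integers, so a monochromatic 2-AP exists iff some colour is used at least twice. With 99 colours, the colouring i ↦ i on {1, ..., 99} uses each colour once, avoiding any monochromatic pair, so W(99, 2) > 99. For {1, ..., 100}, pigeonhole forces two integers of the same colour, which form a monochromatic 2-AP. Hence W(99, 2) = 100.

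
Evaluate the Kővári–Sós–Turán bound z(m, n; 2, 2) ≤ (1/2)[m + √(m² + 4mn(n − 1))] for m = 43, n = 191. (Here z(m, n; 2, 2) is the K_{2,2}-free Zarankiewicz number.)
z(43, 191; 2, 2) ≤ (1/2)[43 + √(43² + 4·43·191·190)] = (1/2)[43 + √6243729] = 1270.8727

Kővári–Sós–Turán: let r_1, ..., r_43 be the row sums and z = Σ r_i the total number of 1s. Each pair of columns can share at most one row with both entries 1 (else a 2×2 all-ones block appears), so Σ_i C(r_i, 2) ≤ C(191, 2) = 18145. By convexity Σ_i C(r_i, 2) ≥ 43·C(z/43, 2) = z(z − 43)/(2·43), giving z² − 43z − 43·191·190 ≤ 0 and hence z ≤ (1/2)[43 + √(1849 + 4·1560470)] = (1/2)[43 + √6243729] ≈ (1/2)(43 + 2498.7455) = 1270.8727.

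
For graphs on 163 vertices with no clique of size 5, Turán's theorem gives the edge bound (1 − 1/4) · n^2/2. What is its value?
Turán density bound = (3/4) · 163^2/2 = 79707/8 ≈ 9963.375

Turán's theorem: ex(n, K_{r+1}) is achieved by the complete r-partite Turán graph T(n, r) with parts as balanced as possible, and is at most (1 − 1/r) · n^2/2. For r = 4, n = 163: the density bound is (3/4) · 26569/2 = 79707/8 ≈ 9963.375. The integer-valued extremum is e(T(163, 4)) = 9963, which is strictly less than the density bound 79707/8 since 4 ∤ 163 (the parts of T(163, 4) cannot all be equal).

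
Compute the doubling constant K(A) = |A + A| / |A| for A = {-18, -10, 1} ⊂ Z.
K = |A + A| / |A| = 6/3 = 2

Enumerate A + A = {a + b : a, b ∈ A}. With |A| = 3, there are |A|^2 = 9 ordered sum pairs; collecting distinct values, A + A = {-36, -28, -20, -17, -9, 2}, so |A + A| = 6. Thus K = 6/3 = 2. For comparison, the minimum possible |A + A| over all 3-element sets is 2·3 − 1 = 5 (so min K = 5/3), attained only by arithmetic progressions.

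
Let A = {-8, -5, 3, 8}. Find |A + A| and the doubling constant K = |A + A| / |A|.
K = |A + A| / |A| = 10/4 = 5/2

Enumerate A + A = {a + b : a, b ∈ A}. With |A| = 4, there are |A|^2 = 16 ordered sum pairs; collecting distinct values, A + A = {-16, -13, -10, -5, -2, 0, 3, 6, 11, 16}, so |A + A| = 10. Thus K = 10/4 = 5/2. For comparison, the minimum possible |A + A| over all 4-element sets is 2·4 − 1 = 7 (so min K = 7/4), attained only by arithmetic progressions.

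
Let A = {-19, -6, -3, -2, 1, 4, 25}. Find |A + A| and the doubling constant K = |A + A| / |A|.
K = |A + A| / |A| = 25/7

Enumerate A + A = {a + b : a, b ∈ A}. With |A| = 7, there are |A|^2 = 49 ordered sum pairs; collecting distinct values, A + A = {-38, -25, -22, -21, -18, -15, -12, -9, -8, -6, -5, -4, -2, -1, 1, 2, 5, 6, 8, 19, 22, 23, 26, 29, 50}, so |A + A| = 25. Thus K = 25/7. For comparison, the minimum possible |A + A| over all 7-element sets is 2·7 − 1 = 13 (so min K = 13/7), attained only by arithmetic progressions.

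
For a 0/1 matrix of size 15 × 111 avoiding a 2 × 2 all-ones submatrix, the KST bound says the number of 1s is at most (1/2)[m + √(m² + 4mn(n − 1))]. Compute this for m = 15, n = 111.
z(15, 111; 2, 2) ≤ (1/2)[15 + √(15² + 4·15·111·110)] = (1/2)[15 + √732825] = 435.526

Kővári–Sós–Turán: let r_1, ..., r_15 be the row sums and z = Σ r_i the total number of 1s. Each pair of columns can share at most one row with both entries 1 (else a 2×2 all-ones block appears), so Σ_i C(r_i, 2) ≤ C(111, 2) = 6105. By convexity Σ_i C(r_i, 2) ≥ 15·C(z/15, 2) = z(z − 15)/(2·15), giving z² − 15z − 15·111·110 ≤ 0 and hence z ≤ (1/2)[15 + √(225 + 4·183150)] = (1/2)[15 + √732825] ≈ (1/2)(15 + 856.052) = 435.526.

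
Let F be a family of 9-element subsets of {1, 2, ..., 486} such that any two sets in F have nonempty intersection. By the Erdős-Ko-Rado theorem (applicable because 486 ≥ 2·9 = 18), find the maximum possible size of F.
max |F| = C(485, 8) = 71649055468439020

Erdős-Ko-Rado (1961): when n ≥ 2k, max |F| = C(n−1, k−1). The bound is attained by the star {A : i ∈ A} for any fixed i ∈ [n]. Here C(486−1, 9−1) = C(485, 8) = 71649055468439020.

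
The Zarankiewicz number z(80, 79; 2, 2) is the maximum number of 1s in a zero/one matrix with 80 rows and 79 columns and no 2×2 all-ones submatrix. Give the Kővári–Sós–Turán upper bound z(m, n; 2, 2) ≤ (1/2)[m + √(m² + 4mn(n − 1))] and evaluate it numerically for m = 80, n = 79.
z(80, 79; 2, 2) ≤ (1/2)[80 + √(80² + 4·80·79·78)] = (1/2)[80 + √1978240] = 743.2496

Kővári–Sós–Turán: let r_1, ..., r_80 be the row sums and z = Σ r_i the total number of 1s. Each pair of columns can share at most one row with both entries 1 (else a 2×2 all-ones block appears), so Σ_i C(r_i, 2) ≤ C(79, 2) = 3081. By convexity Σ_i C(r_i, 2) ≥ 80·C(z/80, 2) = z(z − 80)/(2·80), giving z² − 80z − 80·79·78 ≤ 0 and hence z ≤ (1/2)[80 + √(6400 + 4·492960)] = (1/2)[80 + √1978240] ≈ (1/2)(80 + 1406.4992) = 743.2496.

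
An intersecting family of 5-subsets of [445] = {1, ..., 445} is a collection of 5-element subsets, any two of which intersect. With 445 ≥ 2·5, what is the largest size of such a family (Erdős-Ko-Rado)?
max |F| = C(444, 4) = 1597483251

Erdős-Ko-Rado (1961): when n ≥ 2k, max |F| = C(n−1, k−1). The bound is attained by the star {A : i ∈ A} for any fixed i ∈ [n]. Here C(445−1, 5−1) = C(444, 4) = 1597483251.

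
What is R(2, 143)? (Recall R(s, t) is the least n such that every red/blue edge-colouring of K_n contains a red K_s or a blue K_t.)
R(2, 143) = 143

R(2, k) = k for all k ≥ 2: in a 2-colouring of K_k, either some edge is red (a red K_2) or all edges are blue (a blue K_k). And K_{142} coloured all-blue has no blue K_143, so R(2, 143) > 142. Hence R(2, 143) = 143.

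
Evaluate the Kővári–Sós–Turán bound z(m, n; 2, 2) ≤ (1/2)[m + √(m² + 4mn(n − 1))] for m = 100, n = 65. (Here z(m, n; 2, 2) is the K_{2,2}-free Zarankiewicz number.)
z(100, 65; 2, 2) ≤ (1/2)[100 + √(100² + 4·100·65·64)] = (1/2)[100 + √1674000] = 696.9158

Kővári–Sós–Turán: let r_1, ..., r_100 be the row sums and z = Σ r_i the total number of 1s. Each pair of columns can share at most one row with both entries 1 (else a 2×2 all-ones block appears), so Σ_i C(r_i, 2) ≤ C(65, 2) = 2080. By convexity Σ_i C(r_i, 2) ≥ 100·C(z/100, 2) = z(z − 100)/(2·100), giving z² − 100z − 100·65·64 ≤ 0 and hence z ≤ (1/2)[100 + √(10000 + 4·416000)] = (1/2)[100 + √1674000] ≈ (1/2)(100 + 1293.8315) = 696.9158.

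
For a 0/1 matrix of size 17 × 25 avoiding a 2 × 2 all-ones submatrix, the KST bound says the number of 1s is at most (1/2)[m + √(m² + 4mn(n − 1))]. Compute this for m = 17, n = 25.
z(17, 25; 2, 2) ≤ (1/2)[17 + √(17² + 4·17·25·24)] = (1/2)[17 + √41089] = 109.8521

Kővári–Sós–Turán: let r_1, ..., r_17 be the row sums and z = Σ r_i the total number of 1s. Each pair of columns can share at most one row with both entries 1 (else a 2×2 all-ones block appears), so Σ_i C(r_i, 2) ≤ C(25, 2) = 300. By convexity Σ_i C(r_i, 2) ≥ 17·C(z/17, 2) = z(z − 17)/(2·17), giving z² − 17z − 17·25·24 ≤ 0 and hence z ≤ (1/2)[17 + √(289 + 4·10200)] = (1/2)[17 + √41089] ≈ (1/2)(17 + 202.7042) = 109.8521.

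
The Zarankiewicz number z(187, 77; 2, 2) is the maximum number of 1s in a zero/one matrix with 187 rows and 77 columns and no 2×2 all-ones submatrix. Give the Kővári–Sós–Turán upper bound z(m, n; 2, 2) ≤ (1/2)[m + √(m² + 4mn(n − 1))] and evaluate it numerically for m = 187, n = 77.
z(187, 77; 2, 2) ≤ (1/2)[187 + √(187² + 4·187·77·76)] = (1/2)[187 + √4412265] = 1143.7696

Kővári–Sós–Turán: let r_1, ..., r_187 be the row sums and z = Σ r_i the total number of 1s. Each pair of columns can share at most one row with both entries 1 (else a 2×2 all-ones block appears), so Σ_i C(r_i, 2) ≤ C(77, 2) = 2926. By convexity Σ_i C(r_i, 2) ≥ 187·C(z/187, 2) = z(z − 187)/(2·187), giving z² − 187z − 187·77·76 ≤ 0 and hence z ≤ (1/2)[187 + √(34969 + 4·1094324)] = (1/2)[187 + √4412265] ≈ (1/2)(187 + 2100.5392) = 1143.7696.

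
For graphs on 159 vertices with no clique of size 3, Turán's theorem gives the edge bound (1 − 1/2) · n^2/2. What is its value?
Turán density bound = (1/2) · 159^2/2 = 25281/4 ≈ 6320.25

Turán's theorem: ex(n, K_{r+1}) is achieved by the complete r-partite Turán graph T(n, r) with parts as balanced as possible, and is at most (1 − 1/r) · n^2/2. For r = 2, n = 159: the density bound is (1/2) · 25281/2 = 25281/4 ≈ 6320.25. The integer-valued extremum is e(T(159, 2)) = 6320, which is strictly less than the density bound 25281/4 since 2 ∤ 159 (the parts of T(159, 2) cannot all be equal).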